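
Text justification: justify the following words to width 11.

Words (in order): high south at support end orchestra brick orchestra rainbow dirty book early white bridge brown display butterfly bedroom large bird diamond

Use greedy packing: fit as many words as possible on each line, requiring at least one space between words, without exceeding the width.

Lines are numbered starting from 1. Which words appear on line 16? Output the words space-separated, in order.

Line 1: ['high', 'south'] (min_width=10, slack=1)
Line 2: ['at', 'support'] (min_width=10, slack=1)
Line 3: ['end'] (min_width=3, slack=8)
Line 4: ['orchestra'] (min_width=9, slack=2)
Line 5: ['brick'] (min_width=5, slack=6)
Line 6: ['orchestra'] (min_width=9, slack=2)
Line 7: ['rainbow'] (min_width=7, slack=4)
Line 8: ['dirty', 'book'] (min_width=10, slack=1)
Line 9: ['early', 'white'] (min_width=11, slack=0)
Line 10: ['bridge'] (min_width=6, slack=5)
Line 11: ['brown'] (min_width=5, slack=6)
Line 12: ['display'] (min_width=7, slack=4)
Line 13: ['butterfly'] (min_width=9, slack=2)
Line 14: ['bedroom'] (min_width=7, slack=4)
Line 15: ['large', 'bird'] (min_width=10, slack=1)
Line 16: ['diamond'] (min_width=7, slack=4)

Answer: diamond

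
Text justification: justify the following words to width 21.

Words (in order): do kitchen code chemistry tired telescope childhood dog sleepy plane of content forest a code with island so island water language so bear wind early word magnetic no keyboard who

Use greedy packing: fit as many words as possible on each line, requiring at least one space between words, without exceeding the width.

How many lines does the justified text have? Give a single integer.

Answer: 10

Derivation:
Line 1: ['do', 'kitchen', 'code'] (min_width=15, slack=6)
Line 2: ['chemistry', 'tired'] (min_width=15, slack=6)
Line 3: ['telescope', 'childhood'] (min_width=19, slack=2)
Line 4: ['dog', 'sleepy', 'plane', 'of'] (min_width=19, slack=2)
Line 5: ['content', 'forest', 'a', 'code'] (min_width=21, slack=0)
Line 6: ['with', 'island', 'so', 'island'] (min_width=21, slack=0)
Line 7: ['water', 'language', 'so'] (min_width=17, slack=4)
Line 8: ['bear', 'wind', 'early', 'word'] (min_width=20, slack=1)
Line 9: ['magnetic', 'no', 'keyboard'] (min_width=20, slack=1)
Line 10: ['who'] (min_width=3, slack=18)
Total lines: 10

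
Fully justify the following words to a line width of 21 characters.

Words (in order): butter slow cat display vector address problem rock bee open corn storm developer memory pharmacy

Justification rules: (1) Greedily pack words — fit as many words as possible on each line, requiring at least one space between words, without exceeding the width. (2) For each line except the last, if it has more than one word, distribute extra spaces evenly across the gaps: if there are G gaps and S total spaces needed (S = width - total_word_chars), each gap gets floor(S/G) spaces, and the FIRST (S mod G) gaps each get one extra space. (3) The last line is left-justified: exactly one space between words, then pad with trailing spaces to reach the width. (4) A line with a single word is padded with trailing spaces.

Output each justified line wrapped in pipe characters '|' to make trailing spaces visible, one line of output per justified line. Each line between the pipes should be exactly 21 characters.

Answer: |butter    slow    cat|
|display        vector|
|address  problem rock|
|bee  open  corn storm|
|developer      memory|
|pharmacy             |

Derivation:
Line 1: ['butter', 'slow', 'cat'] (min_width=15, slack=6)
Line 2: ['display', 'vector'] (min_width=14, slack=7)
Line 3: ['address', 'problem', 'rock'] (min_width=20, slack=1)
Line 4: ['bee', 'open', 'corn', 'storm'] (min_width=19, slack=2)
Line 5: ['developer', 'memory'] (min_width=16, slack=5)
Line 6: ['pharmacy'] (min_width=8, slack=13)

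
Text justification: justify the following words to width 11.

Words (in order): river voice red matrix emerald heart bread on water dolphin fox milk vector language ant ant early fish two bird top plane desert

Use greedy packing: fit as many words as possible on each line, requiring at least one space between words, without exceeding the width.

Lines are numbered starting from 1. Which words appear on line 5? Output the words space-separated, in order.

Line 1: ['river', 'voice'] (min_width=11, slack=0)
Line 2: ['red', 'matrix'] (min_width=10, slack=1)
Line 3: ['emerald'] (min_width=7, slack=4)
Line 4: ['heart', 'bread'] (min_width=11, slack=0)
Line 5: ['on', 'water'] (min_width=8, slack=3)
Line 6: ['dolphin', 'fox'] (min_width=11, slack=0)
Line 7: ['milk', 'vector'] (min_width=11, slack=0)
Line 8: ['language'] (min_width=8, slack=3)
Line 9: ['ant', 'ant'] (min_width=7, slack=4)
Line 10: ['early', 'fish'] (min_width=10, slack=1)
Line 11: ['two', 'bird'] (min_width=8, slack=3)
Line 12: ['top', 'plane'] (min_width=9, slack=2)
Line 13: ['desert'] (min_width=6, slack=5)

Answer: on water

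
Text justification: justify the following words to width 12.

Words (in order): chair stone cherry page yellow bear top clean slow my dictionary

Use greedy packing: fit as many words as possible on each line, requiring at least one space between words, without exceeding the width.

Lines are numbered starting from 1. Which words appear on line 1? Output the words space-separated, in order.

Answer: chair stone

Derivation:
Line 1: ['chair', 'stone'] (min_width=11, slack=1)
Line 2: ['cherry', 'page'] (min_width=11, slack=1)
Line 3: ['yellow', 'bear'] (min_width=11, slack=1)
Line 4: ['top', 'clean'] (min_width=9, slack=3)
Line 5: ['slow', 'my'] (min_width=7, slack=5)
Line 6: ['dictionary'] (min_width=10, slack=2)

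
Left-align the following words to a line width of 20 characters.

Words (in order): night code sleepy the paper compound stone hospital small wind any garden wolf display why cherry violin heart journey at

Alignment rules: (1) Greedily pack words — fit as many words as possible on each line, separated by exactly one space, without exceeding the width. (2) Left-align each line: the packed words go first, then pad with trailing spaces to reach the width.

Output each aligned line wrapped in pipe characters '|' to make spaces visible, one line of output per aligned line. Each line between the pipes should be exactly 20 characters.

Line 1: ['night', 'code', 'sleepy'] (min_width=17, slack=3)
Line 2: ['the', 'paper', 'compound'] (min_width=18, slack=2)
Line 3: ['stone', 'hospital', 'small'] (min_width=20, slack=0)
Line 4: ['wind', 'any', 'garden', 'wolf'] (min_width=20, slack=0)
Line 5: ['display', 'why', 'cherry'] (min_width=18, slack=2)
Line 6: ['violin', 'heart', 'journey'] (min_width=20, slack=0)
Line 7: ['at'] (min_width=2, slack=18)

Answer: |night code sleepy   |
|the paper compound  |
|stone hospital small|
|wind any garden wolf|
|display why cherry  |
|violin heart journey|
|at                  |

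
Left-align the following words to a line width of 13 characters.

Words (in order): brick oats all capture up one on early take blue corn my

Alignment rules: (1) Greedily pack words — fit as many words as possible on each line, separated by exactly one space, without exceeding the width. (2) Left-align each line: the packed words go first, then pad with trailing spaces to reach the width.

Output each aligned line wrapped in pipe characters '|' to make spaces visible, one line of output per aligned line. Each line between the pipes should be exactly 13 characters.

Answer: |brick oats   |
|all capture  |
|up one on    |
|early take   |
|blue corn my |

Derivation:
Line 1: ['brick', 'oats'] (min_width=10, slack=3)
Line 2: ['all', 'capture'] (min_width=11, slack=2)
Line 3: ['up', 'one', 'on'] (min_width=9, slack=4)
Line 4: ['early', 'take'] (min_width=10, slack=3)
Line 5: ['blue', 'corn', 'my'] (min_width=12, slack=1)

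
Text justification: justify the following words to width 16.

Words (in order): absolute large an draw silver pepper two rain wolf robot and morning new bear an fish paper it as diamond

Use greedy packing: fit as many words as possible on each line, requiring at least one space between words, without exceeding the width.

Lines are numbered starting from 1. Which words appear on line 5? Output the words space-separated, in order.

Answer: morning new bear

Derivation:
Line 1: ['absolute', 'large'] (min_width=14, slack=2)
Line 2: ['an', 'draw', 'silver'] (min_width=14, slack=2)
Line 3: ['pepper', 'two', 'rain'] (min_width=15, slack=1)
Line 4: ['wolf', 'robot', 'and'] (min_width=14, slack=2)
Line 5: ['morning', 'new', 'bear'] (min_width=16, slack=0)
Line 6: ['an', 'fish', 'paper', 'it'] (min_width=16, slack=0)
Line 7: ['as', 'diamond'] (min_width=10, slack=6)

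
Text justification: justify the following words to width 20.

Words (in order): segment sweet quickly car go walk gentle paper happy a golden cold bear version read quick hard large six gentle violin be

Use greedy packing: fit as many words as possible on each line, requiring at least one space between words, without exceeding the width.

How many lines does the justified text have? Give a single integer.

Answer: 7

Derivation:
Line 1: ['segment', 'sweet'] (min_width=13, slack=7)
Line 2: ['quickly', 'car', 'go', 'walk'] (min_width=19, slack=1)
Line 3: ['gentle', 'paper', 'happy', 'a'] (min_width=20, slack=0)
Line 4: ['golden', 'cold', 'bear'] (min_width=16, slack=4)
Line 5: ['version', 'read', 'quick'] (min_width=18, slack=2)
Line 6: ['hard', 'large', 'six'] (min_width=14, slack=6)
Line 7: ['gentle', 'violin', 'be'] (min_width=16, slack=4)
Total lines: 7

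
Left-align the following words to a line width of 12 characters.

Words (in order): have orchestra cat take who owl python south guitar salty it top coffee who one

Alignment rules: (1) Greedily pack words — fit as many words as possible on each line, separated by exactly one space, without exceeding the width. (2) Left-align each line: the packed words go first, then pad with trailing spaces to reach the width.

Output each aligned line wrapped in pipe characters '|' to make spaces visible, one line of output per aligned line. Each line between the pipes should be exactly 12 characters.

Answer: |have        |
|orchestra   |
|cat take who|
|owl python  |
|south guitar|
|salty it top|
|coffee who  |
|one         |

Derivation:
Line 1: ['have'] (min_width=4, slack=8)
Line 2: ['orchestra'] (min_width=9, slack=3)
Line 3: ['cat', 'take', 'who'] (min_width=12, slack=0)
Line 4: ['owl', 'python'] (min_width=10, slack=2)
Line 5: ['south', 'guitar'] (min_width=12, slack=0)
Line 6: ['salty', 'it', 'top'] (min_width=12, slack=0)
Line 7: ['coffee', 'who'] (min_width=10, slack=2)
Line 8: ['one'] (min_width=3, slack=9)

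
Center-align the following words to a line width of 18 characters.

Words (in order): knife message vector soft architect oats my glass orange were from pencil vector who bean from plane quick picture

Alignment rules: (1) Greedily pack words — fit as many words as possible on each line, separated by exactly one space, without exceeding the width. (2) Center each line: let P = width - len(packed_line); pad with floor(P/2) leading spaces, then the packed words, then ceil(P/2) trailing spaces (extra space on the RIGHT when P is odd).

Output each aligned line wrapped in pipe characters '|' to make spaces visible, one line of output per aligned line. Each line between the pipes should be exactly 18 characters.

Line 1: ['knife', 'message'] (min_width=13, slack=5)
Line 2: ['vector', 'soft'] (min_width=11, slack=7)
Line 3: ['architect', 'oats', 'my'] (min_width=17, slack=1)
Line 4: ['glass', 'orange', 'were'] (min_width=17, slack=1)
Line 5: ['from', 'pencil', 'vector'] (min_width=18, slack=0)
Line 6: ['who', 'bean', 'from'] (min_width=13, slack=5)
Line 7: ['plane', 'quick'] (min_width=11, slack=7)
Line 8: ['picture'] (min_width=7, slack=11)

Answer: |  knife message   |
|   vector soft    |
|architect oats my |
|glass orange were |
|from pencil vector|
|  who bean from   |
|   plane quick    |
|     picture      |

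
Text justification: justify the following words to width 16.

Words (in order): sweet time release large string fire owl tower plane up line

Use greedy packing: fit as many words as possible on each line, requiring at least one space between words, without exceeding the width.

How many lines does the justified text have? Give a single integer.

Answer: 5

Derivation:
Line 1: ['sweet', 'time'] (min_width=10, slack=6)
Line 2: ['release', 'large'] (min_width=13, slack=3)
Line 3: ['string', 'fire', 'owl'] (min_width=15, slack=1)
Line 4: ['tower', 'plane', 'up'] (min_width=14, slack=2)
Line 5: ['line'] (min_width=4, slack=12)
Total lines: 5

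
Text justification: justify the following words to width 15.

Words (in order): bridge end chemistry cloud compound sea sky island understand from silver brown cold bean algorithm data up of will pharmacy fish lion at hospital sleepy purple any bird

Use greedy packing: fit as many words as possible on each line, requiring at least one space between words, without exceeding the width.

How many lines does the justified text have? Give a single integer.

Answer: 13

Derivation:
Line 1: ['bridge', 'end'] (min_width=10, slack=5)
Line 2: ['chemistry', 'cloud'] (min_width=15, slack=0)
Line 3: ['compound', 'sea'] (min_width=12, slack=3)
Line 4: ['sky', 'island'] (min_width=10, slack=5)
Line 5: ['understand', 'from'] (min_width=15, slack=0)
Line 6: ['silver', 'brown'] (min_width=12, slack=3)
Line 7: ['cold', 'bean'] (min_width=9, slack=6)
Line 8: ['algorithm', 'data'] (min_width=14, slack=1)
Line 9: ['up', 'of', 'will'] (min_width=10, slack=5)
Line 10: ['pharmacy', 'fish'] (min_width=13, slack=2)
Line 11: ['lion', 'at'] (min_width=7, slack=8)
Line 12: ['hospital', 'sleepy'] (min_width=15, slack=0)
Line 13: ['purple', 'any', 'bird'] (min_width=15, slack=0)
Total lines: 13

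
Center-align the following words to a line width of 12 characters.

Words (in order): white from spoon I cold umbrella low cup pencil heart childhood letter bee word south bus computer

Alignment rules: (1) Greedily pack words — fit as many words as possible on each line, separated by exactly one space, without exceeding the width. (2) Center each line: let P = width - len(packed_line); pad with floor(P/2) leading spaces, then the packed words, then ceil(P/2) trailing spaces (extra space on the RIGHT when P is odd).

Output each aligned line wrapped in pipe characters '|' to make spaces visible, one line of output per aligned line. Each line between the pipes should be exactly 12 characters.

Answer: | white from |
|spoon I cold|
|umbrella low|
| cup pencil |
|   heart    |
| childhood  |
| letter bee |
| word south |
|bus computer|

Derivation:
Line 1: ['white', 'from'] (min_width=10, slack=2)
Line 2: ['spoon', 'I', 'cold'] (min_width=12, slack=0)
Line 3: ['umbrella', 'low'] (min_width=12, slack=0)
Line 4: ['cup', 'pencil'] (min_width=10, slack=2)
Line 5: ['heart'] (min_width=5, slack=7)
Line 6: ['childhood'] (min_width=9, slack=3)
Line 7: ['letter', 'bee'] (min_width=10, slack=2)
Line 8: ['word', 'south'] (min_width=10, slack=2)
Line 9: ['bus', 'computer'] (min_width=12, slack=0)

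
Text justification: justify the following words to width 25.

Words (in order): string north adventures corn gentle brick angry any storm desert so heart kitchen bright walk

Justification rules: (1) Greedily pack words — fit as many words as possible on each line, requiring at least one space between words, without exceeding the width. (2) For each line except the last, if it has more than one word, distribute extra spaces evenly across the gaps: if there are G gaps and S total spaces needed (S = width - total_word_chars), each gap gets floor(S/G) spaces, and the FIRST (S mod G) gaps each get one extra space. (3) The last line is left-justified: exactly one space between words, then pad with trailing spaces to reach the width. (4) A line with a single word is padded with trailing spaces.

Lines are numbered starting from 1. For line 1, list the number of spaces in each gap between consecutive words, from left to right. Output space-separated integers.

Line 1: ['string', 'north', 'adventures'] (min_width=23, slack=2)
Line 2: ['corn', 'gentle', 'brick', 'angry'] (min_width=23, slack=2)
Line 3: ['any', 'storm', 'desert', 'so', 'heart'] (min_width=25, slack=0)
Line 4: ['kitchen', 'bright', 'walk'] (min_width=19, slack=6)

Answer: 2 2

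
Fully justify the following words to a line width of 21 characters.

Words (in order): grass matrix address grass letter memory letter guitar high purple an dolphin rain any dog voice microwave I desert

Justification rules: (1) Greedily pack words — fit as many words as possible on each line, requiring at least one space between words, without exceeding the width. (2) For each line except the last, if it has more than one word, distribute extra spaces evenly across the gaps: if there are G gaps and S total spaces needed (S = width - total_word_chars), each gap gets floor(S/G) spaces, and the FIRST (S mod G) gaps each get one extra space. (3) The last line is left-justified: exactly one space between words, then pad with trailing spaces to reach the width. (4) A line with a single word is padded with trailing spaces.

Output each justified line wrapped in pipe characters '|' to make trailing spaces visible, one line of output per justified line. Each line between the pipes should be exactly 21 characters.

Line 1: ['grass', 'matrix', 'address'] (min_width=20, slack=1)
Line 2: ['grass', 'letter', 'memory'] (min_width=19, slack=2)
Line 3: ['letter', 'guitar', 'high'] (min_width=18, slack=3)
Line 4: ['purple', 'an', 'dolphin'] (min_width=17, slack=4)
Line 5: ['rain', 'any', 'dog', 'voice'] (min_width=18, slack=3)
Line 6: ['microwave', 'I', 'desert'] (min_width=18, slack=3)

Answer: |grass  matrix address|
|grass  letter  memory|
|letter   guitar  high|
|purple   an   dolphin|
|rain  any  dog  voice|
|microwave I desert   |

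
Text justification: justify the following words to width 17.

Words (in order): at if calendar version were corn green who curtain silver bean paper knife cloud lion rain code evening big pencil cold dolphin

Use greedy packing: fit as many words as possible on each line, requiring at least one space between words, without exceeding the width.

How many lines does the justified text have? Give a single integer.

Line 1: ['at', 'if', 'calendar'] (min_width=14, slack=3)
Line 2: ['version', 'were', 'corn'] (min_width=17, slack=0)
Line 3: ['green', 'who', 'curtain'] (min_width=17, slack=0)
Line 4: ['silver', 'bean', 'paper'] (min_width=17, slack=0)
Line 5: ['knife', 'cloud', 'lion'] (min_width=16, slack=1)
Line 6: ['rain', 'code', 'evening'] (min_width=17, slack=0)
Line 7: ['big', 'pencil', 'cold'] (min_width=15, slack=2)
Line 8: ['dolphin'] (min_width=7, slack=10)
Total lines: 8

Answer: 8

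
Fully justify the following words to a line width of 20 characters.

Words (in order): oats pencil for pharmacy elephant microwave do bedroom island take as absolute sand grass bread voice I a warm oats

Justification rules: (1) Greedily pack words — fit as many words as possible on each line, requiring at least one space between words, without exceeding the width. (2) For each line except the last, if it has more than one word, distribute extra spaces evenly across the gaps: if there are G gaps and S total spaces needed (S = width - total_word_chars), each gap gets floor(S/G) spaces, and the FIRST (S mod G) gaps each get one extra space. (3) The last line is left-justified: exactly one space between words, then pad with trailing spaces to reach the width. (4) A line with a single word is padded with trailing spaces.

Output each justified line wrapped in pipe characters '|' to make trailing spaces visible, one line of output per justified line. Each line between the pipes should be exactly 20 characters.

Answer: |oats    pencil   for|
|pharmacy    elephant|
|microwave do bedroom|
|island    take    as|
|absolute  sand grass|
|bread voice I a warm|
|oats                |

Derivation:
Line 1: ['oats', 'pencil', 'for'] (min_width=15, slack=5)
Line 2: ['pharmacy', 'elephant'] (min_width=17, slack=3)
Line 3: ['microwave', 'do', 'bedroom'] (min_width=20, slack=0)
Line 4: ['island', 'take', 'as'] (min_width=14, slack=6)
Line 5: ['absolute', 'sand', 'grass'] (min_width=19, slack=1)
Line 6: ['bread', 'voice', 'I', 'a', 'warm'] (min_width=20, slack=0)
Line 7: ['oats'] (min_width=4, slack=16)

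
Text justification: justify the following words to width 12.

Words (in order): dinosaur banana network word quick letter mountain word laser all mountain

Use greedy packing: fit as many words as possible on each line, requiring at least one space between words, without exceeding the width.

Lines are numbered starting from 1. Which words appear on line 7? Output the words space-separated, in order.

Line 1: ['dinosaur'] (min_width=8, slack=4)
Line 2: ['banana'] (min_width=6, slack=6)
Line 3: ['network', 'word'] (min_width=12, slack=0)
Line 4: ['quick', 'letter'] (min_width=12, slack=0)
Line 5: ['mountain'] (min_width=8, slack=4)
Line 6: ['word', 'laser'] (min_width=10, slack=2)
Line 7: ['all', 'mountain'] (min_width=12, slack=0)

Answer: all mountain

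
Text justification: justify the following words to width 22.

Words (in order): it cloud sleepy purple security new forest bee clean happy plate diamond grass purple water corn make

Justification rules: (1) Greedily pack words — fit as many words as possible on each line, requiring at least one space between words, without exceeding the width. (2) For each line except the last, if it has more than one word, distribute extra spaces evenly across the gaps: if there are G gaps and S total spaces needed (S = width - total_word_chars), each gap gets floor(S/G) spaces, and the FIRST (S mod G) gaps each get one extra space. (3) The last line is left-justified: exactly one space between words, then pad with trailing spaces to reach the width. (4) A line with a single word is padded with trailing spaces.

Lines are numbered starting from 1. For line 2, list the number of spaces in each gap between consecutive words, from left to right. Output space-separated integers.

Line 1: ['it', 'cloud', 'sleepy', 'purple'] (min_width=22, slack=0)
Line 2: ['security', 'new', 'forest'] (min_width=19, slack=3)
Line 3: ['bee', 'clean', 'happy', 'plate'] (min_width=21, slack=1)
Line 4: ['diamond', 'grass', 'purple'] (min_width=20, slack=2)
Line 5: ['water', 'corn', 'make'] (min_width=15, slack=7)

Answer: 3 2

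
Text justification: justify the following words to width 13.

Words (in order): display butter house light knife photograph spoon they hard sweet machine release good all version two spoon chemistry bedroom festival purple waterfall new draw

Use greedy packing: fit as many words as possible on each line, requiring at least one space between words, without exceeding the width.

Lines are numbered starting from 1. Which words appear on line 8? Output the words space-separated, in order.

Answer: release good

Derivation:
Line 1: ['display'] (min_width=7, slack=6)
Line 2: ['butter', 'house'] (min_width=12, slack=1)
Line 3: ['light', 'knife'] (min_width=11, slack=2)
Line 4: ['photograph'] (min_width=10, slack=3)
Line 5: ['spoon', 'they'] (min_width=10, slack=3)
Line 6: ['hard', 'sweet'] (min_width=10, slack=3)
Line 7: ['machine'] (min_width=7, slack=6)
Line 8: ['release', 'good'] (min_width=12, slack=1)
Line 9: ['all', 'version'] (min_width=11, slack=2)
Line 10: ['two', 'spoon'] (min_width=9, slack=4)
Line 11: ['chemistry'] (min_width=9, slack=4)
Line 12: ['bedroom'] (min_width=7, slack=6)
Line 13: ['festival'] (min_width=8, slack=5)
Line 14: ['purple'] (min_width=6, slack=7)
Line 15: ['waterfall', 'new'] (min_width=13, slack=0)
Line 16: ['draw'] (min_width=4, slack=9)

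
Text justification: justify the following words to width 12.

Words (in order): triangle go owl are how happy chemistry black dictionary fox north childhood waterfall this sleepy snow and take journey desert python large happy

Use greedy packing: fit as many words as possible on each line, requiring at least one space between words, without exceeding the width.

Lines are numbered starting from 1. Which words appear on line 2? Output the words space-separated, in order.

Line 1: ['triangle', 'go'] (min_width=11, slack=1)
Line 2: ['owl', 'are', 'how'] (min_width=11, slack=1)
Line 3: ['happy'] (min_width=5, slack=7)
Line 4: ['chemistry'] (min_width=9, slack=3)
Line 5: ['black'] (min_width=5, slack=7)
Line 6: ['dictionary'] (min_width=10, slack=2)
Line 7: ['fox', 'north'] (min_width=9, slack=3)
Line 8: ['childhood'] (min_width=9, slack=3)
Line 9: ['waterfall'] (min_width=9, slack=3)
Line 10: ['this', 'sleepy'] (min_width=11, slack=1)
Line 11: ['snow', 'and'] (min_width=8, slack=4)
Line 12: ['take', 'journey'] (min_width=12, slack=0)
Line 13: ['desert'] (min_width=6, slack=6)
Line 14: ['python', 'large'] (min_width=12, slack=0)
Line 15: ['happy'] (min_width=5, slack=7)

Answer: owl are how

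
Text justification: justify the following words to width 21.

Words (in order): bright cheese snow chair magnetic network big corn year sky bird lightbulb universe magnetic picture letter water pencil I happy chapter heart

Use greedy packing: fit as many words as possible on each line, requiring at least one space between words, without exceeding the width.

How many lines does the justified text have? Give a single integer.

Line 1: ['bright', 'cheese', 'snow'] (min_width=18, slack=3)
Line 2: ['chair', 'magnetic'] (min_width=14, slack=7)
Line 3: ['network', 'big', 'corn', 'year'] (min_width=21, slack=0)
Line 4: ['sky', 'bird', 'lightbulb'] (min_width=18, slack=3)
Line 5: ['universe', 'magnetic'] (min_width=17, slack=4)
Line 6: ['picture', 'letter', 'water'] (min_width=20, slack=1)
Line 7: ['pencil', 'I', 'happy'] (min_width=14, slack=7)
Line 8: ['chapter', 'heart'] (min_width=13, slack=8)
Total lines: 8

Answer: 8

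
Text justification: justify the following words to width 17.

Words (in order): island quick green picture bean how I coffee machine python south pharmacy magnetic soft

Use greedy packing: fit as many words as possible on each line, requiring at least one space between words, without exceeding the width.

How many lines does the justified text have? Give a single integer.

Answer: 6

Derivation:
Line 1: ['island', 'quick'] (min_width=12, slack=5)
Line 2: ['green', 'picture'] (min_width=13, slack=4)
Line 3: ['bean', 'how', 'I', 'coffee'] (min_width=17, slack=0)
Line 4: ['machine', 'python'] (min_width=14, slack=3)
Line 5: ['south', 'pharmacy'] (min_width=14, slack=3)
Line 6: ['magnetic', 'soft'] (min_width=13, slack=4)
Total lines: 6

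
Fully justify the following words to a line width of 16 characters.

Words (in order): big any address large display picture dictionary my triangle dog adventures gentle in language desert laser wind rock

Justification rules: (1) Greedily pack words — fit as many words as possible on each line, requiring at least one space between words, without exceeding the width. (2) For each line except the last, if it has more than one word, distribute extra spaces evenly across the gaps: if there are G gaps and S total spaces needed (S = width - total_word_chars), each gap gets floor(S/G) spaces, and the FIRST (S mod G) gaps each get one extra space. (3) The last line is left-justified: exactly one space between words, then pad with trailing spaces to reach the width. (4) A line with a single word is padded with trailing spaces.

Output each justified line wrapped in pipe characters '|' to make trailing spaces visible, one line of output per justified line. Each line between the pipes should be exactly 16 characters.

Answer: |big  any address|
|large    display|
|picture         |
|dictionary    my|
|triangle     dog|
|adventures      |
|gentle        in|
|language  desert|
|laser wind rock |

Derivation:
Line 1: ['big', 'any', 'address'] (min_width=15, slack=1)
Line 2: ['large', 'display'] (min_width=13, slack=3)
Line 3: ['picture'] (min_width=7, slack=9)
Line 4: ['dictionary', 'my'] (min_width=13, slack=3)
Line 5: ['triangle', 'dog'] (min_width=12, slack=4)
Line 6: ['adventures'] (min_width=10, slack=6)
Line 7: ['gentle', 'in'] (min_width=9, slack=7)
Line 8: ['language', 'desert'] (min_width=15, slack=1)
Line 9: ['laser', 'wind', 'rock'] (min_width=15, slack=1)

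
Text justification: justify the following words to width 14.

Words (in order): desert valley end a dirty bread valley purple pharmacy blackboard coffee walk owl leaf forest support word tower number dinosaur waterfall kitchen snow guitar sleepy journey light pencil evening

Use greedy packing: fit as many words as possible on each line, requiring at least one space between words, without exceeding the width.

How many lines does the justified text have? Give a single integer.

Answer: 17

Derivation:
Line 1: ['desert', 'valley'] (min_width=13, slack=1)
Line 2: ['end', 'a', 'dirty'] (min_width=11, slack=3)
Line 3: ['bread', 'valley'] (min_width=12, slack=2)
Line 4: ['purple'] (min_width=6, slack=8)
Line 5: ['pharmacy'] (min_width=8, slack=6)
Line 6: ['blackboard'] (min_width=10, slack=4)
Line 7: ['coffee', 'walk'] (min_width=11, slack=3)
Line 8: ['owl', 'leaf'] (min_width=8, slack=6)
Line 9: ['forest', 'support'] (min_width=14, slack=0)
Line 10: ['word', 'tower'] (min_width=10, slack=4)
Line 11: ['number'] (min_width=6, slack=8)
Line 12: ['dinosaur'] (min_width=8, slack=6)
Line 13: ['waterfall'] (min_width=9, slack=5)
Line 14: ['kitchen', 'snow'] (min_width=12, slack=2)
Line 15: ['guitar', 'sleepy'] (min_width=13, slack=1)
Line 16: ['journey', 'light'] (min_width=13, slack=1)
Line 17: ['pencil', 'evening'] (min_width=14, slack=0)
Total lines: 17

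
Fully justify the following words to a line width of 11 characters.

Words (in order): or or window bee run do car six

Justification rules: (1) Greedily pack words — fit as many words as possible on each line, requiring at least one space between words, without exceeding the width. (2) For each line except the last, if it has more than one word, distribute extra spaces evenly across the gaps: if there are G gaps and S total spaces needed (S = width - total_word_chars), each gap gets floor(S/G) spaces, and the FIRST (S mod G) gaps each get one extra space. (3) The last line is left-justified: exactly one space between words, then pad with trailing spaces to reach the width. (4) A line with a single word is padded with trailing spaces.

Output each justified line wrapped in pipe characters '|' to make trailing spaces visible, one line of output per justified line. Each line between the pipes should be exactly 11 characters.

Answer: |or       or|
|window  bee|
|run  do car|
|six        |

Derivation:
Line 1: ['or', 'or'] (min_width=5, slack=6)
Line 2: ['window', 'bee'] (min_width=10, slack=1)
Line 3: ['run', 'do', 'car'] (min_width=10, slack=1)
Line 4: ['six'] (min_width=3, slack=8)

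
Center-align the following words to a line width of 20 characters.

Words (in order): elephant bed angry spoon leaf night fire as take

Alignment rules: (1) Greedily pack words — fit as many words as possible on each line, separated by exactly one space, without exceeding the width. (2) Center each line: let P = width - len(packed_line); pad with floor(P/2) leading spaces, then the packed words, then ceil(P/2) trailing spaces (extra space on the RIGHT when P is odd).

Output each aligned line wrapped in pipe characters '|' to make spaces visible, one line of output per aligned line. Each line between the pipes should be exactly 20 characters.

Line 1: ['elephant', 'bed', 'angry'] (min_width=18, slack=2)
Line 2: ['spoon', 'leaf', 'night'] (min_width=16, slack=4)
Line 3: ['fire', 'as', 'take'] (min_width=12, slack=8)

Answer: | elephant bed angry |
|  spoon leaf night  |
|    fire as take    |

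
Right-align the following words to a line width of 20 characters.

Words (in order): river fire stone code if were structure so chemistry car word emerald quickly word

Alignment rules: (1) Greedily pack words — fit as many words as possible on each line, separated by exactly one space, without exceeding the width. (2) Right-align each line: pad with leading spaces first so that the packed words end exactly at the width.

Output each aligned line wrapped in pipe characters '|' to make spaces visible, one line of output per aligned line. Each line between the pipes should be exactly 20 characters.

Answer: |    river fire stone|
|        code if were|
|        structure so|
|  chemistry car word|
|emerald quickly word|

Derivation:
Line 1: ['river', 'fire', 'stone'] (min_width=16, slack=4)
Line 2: ['code', 'if', 'were'] (min_width=12, slack=8)
Line 3: ['structure', 'so'] (min_width=12, slack=8)
Line 4: ['chemistry', 'car', 'word'] (min_width=18, slack=2)
Line 5: ['emerald', 'quickly', 'word'] (min_width=20, slack=0)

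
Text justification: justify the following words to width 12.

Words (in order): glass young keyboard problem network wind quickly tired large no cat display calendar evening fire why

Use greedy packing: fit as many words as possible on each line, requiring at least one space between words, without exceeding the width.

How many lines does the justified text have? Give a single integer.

Answer: 11

Derivation:
Line 1: ['glass', 'young'] (min_width=11, slack=1)
Line 2: ['keyboard'] (min_width=8, slack=4)
Line 3: ['problem'] (min_width=7, slack=5)
Line 4: ['network', 'wind'] (min_width=12, slack=0)
Line 5: ['quickly'] (min_width=7, slack=5)
Line 6: ['tired', 'large'] (min_width=11, slack=1)
Line 7: ['no', 'cat'] (min_width=6, slack=6)
Line 8: ['display'] (min_width=7, slack=5)
Line 9: ['calendar'] (min_width=8, slack=4)
Line 10: ['evening', 'fire'] (min_width=12, slack=0)
Line 11: ['why'] (min_width=3, slack=9)
Total lines: 11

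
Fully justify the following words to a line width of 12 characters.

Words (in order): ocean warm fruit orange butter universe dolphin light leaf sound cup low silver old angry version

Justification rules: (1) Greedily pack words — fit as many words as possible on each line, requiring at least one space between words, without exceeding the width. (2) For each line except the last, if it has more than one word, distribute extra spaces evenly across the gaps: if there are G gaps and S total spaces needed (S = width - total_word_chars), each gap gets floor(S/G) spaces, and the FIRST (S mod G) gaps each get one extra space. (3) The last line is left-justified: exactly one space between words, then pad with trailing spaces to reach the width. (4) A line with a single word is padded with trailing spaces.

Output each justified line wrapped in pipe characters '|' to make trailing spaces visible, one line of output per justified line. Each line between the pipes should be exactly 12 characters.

Answer: |ocean   warm|
|fruit orange|
|butter      |
|universe    |
|dolphin     |
|light   leaf|
|sound    cup|
|low   silver|
|old    angry|
|version     |

Derivation:
Line 1: ['ocean', 'warm'] (min_width=10, slack=2)
Line 2: ['fruit', 'orange'] (min_width=12, slack=0)
Line 3: ['butter'] (min_width=6, slack=6)
Line 4: ['universe'] (min_width=8, slack=4)
Line 5: ['dolphin'] (min_width=7, slack=5)
Line 6: ['light', 'leaf'] (min_width=10, slack=2)
Line 7: ['sound', 'cup'] (min_width=9, slack=3)
Line 8: ['low', 'silver'] (min_width=10, slack=2)
Line 9: ['old', 'angry'] (min_width=9, slack=3)
Line 10: ['version'] (min_width=7, slack=5)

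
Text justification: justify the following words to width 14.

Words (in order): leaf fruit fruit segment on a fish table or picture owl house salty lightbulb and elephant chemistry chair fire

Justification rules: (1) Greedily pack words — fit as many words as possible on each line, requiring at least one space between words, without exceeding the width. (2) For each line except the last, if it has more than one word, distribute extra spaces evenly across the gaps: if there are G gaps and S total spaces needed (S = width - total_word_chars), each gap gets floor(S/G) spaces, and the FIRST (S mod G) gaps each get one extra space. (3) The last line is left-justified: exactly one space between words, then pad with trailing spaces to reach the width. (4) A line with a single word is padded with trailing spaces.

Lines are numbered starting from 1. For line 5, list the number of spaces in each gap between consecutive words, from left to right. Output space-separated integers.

Line 1: ['leaf', 'fruit'] (min_width=10, slack=4)
Line 2: ['fruit', 'segment'] (min_width=13, slack=1)
Line 3: ['on', 'a', 'fish'] (min_width=9, slack=5)
Line 4: ['table', 'or'] (min_width=8, slack=6)
Line 5: ['picture', 'owl'] (min_width=11, slack=3)
Line 6: ['house', 'salty'] (min_width=11, slack=3)
Line 7: ['lightbulb', 'and'] (min_width=13, slack=1)
Line 8: ['elephant'] (min_width=8, slack=6)
Line 9: ['chemistry'] (min_width=9, slack=5)
Line 10: ['chair', 'fire'] (min_width=10, slack=4)

Answer: 4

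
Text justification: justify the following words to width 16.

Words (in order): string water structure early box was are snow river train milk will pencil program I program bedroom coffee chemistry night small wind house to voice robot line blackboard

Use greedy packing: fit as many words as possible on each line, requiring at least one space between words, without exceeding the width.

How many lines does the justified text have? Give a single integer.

Line 1: ['string', 'water'] (min_width=12, slack=4)
Line 2: ['structure', 'early'] (min_width=15, slack=1)
Line 3: ['box', 'was', 'are', 'snow'] (min_width=16, slack=0)
Line 4: ['river', 'train', 'milk'] (min_width=16, slack=0)
Line 5: ['will', 'pencil'] (min_width=11, slack=5)
Line 6: ['program', 'I'] (min_width=9, slack=7)
Line 7: ['program', 'bedroom'] (min_width=15, slack=1)
Line 8: ['coffee', 'chemistry'] (min_width=16, slack=0)
Line 9: ['night', 'small', 'wind'] (min_width=16, slack=0)
Line 10: ['house', 'to', 'voice'] (min_width=14, slack=2)
Line 11: ['robot', 'line'] (min_width=10, slack=6)
Line 12: ['blackboard'] (min_width=10, slack=6)
Total lines: 12

Answer: 12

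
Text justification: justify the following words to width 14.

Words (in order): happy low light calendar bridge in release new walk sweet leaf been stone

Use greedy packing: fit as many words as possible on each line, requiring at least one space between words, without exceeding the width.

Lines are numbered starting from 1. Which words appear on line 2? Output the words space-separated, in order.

Answer: light calendar

Derivation:
Line 1: ['happy', 'low'] (min_width=9, slack=5)
Line 2: ['light', 'calendar'] (min_width=14, slack=0)
Line 3: ['bridge', 'in'] (min_width=9, slack=5)
Line 4: ['release', 'new'] (min_width=11, slack=3)
Line 5: ['walk', 'sweet'] (min_width=10, slack=4)
Line 6: ['leaf', 'been'] (min_width=9, slack=5)
Line 7: ['stone'] (min_width=5, slack=9)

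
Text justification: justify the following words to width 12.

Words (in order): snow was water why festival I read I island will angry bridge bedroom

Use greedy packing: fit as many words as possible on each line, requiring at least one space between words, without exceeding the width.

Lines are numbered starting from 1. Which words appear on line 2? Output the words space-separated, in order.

Line 1: ['snow', 'was'] (min_width=8, slack=4)
Line 2: ['water', 'why'] (min_width=9, slack=3)
Line 3: ['festival', 'I'] (min_width=10, slack=2)
Line 4: ['read', 'I'] (min_width=6, slack=6)
Line 5: ['island', 'will'] (min_width=11, slack=1)
Line 6: ['angry', 'bridge'] (min_width=12, slack=0)
Line 7: ['bedroom'] (min_width=7, slack=5)

Answer: water why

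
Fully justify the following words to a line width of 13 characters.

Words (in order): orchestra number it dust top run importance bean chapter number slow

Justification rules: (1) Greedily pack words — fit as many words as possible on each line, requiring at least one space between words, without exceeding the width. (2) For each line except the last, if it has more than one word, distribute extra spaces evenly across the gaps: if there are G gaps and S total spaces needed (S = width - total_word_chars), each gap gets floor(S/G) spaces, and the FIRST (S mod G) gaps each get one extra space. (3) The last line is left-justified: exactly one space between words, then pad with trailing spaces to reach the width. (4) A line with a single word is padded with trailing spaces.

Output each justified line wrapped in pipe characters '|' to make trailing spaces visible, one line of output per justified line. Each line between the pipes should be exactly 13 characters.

Line 1: ['orchestra'] (min_width=9, slack=4)
Line 2: ['number', 'it'] (min_width=9, slack=4)
Line 3: ['dust', 'top', 'run'] (min_width=12, slack=1)
Line 4: ['importance'] (min_width=10, slack=3)
Line 5: ['bean', 'chapter'] (min_width=12, slack=1)
Line 6: ['number', 'slow'] (min_width=11, slack=2)

Answer: |orchestra    |
|number     it|
|dust  top run|
|importance   |
|bean  chapter|
|number slow  |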